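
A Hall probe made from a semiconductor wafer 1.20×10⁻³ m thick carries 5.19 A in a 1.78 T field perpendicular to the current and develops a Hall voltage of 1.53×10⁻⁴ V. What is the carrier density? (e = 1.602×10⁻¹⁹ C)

n ≈ 3.14×10²⁶ m⁻³

From V_H = IB/(n e t), n = IB/(V_H e t).
n = (5.19)(1.78)/((1.53×10⁻⁴)(1.602×10⁻¹⁹)(1.20×10⁻³)) ≈ 3.14×10²⁶ m⁻³.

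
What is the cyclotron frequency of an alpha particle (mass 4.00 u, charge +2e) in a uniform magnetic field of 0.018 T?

f ≈ 1.4×10⁵ Hz

f = |q|B/(2πm).
f = (3.204×10⁻¹⁹)(0.018)/(2π·6.644×10⁻²⁷) ≈ 1.4×10⁵ Hz.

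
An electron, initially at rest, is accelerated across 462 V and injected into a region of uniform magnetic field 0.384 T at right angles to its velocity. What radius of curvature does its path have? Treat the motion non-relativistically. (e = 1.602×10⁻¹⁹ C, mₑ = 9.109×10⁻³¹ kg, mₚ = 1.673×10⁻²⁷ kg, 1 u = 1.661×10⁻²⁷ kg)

r ≈ 1.89×10⁻⁴ m

Acceleration: |q|V = ½mv² ⇒ v = √(2|q|V/m) = √(2·1.602×10⁻¹⁹·462/9.109×10⁻³¹) ≈ 1.275×10⁷ m/s.
In the field: r = mv/(|q|B) = (9.109×10⁻³¹)(1.275×10⁷)/((1.602×10⁻¹⁹)(0.384)) ≈ 1.89×10⁻⁴ m.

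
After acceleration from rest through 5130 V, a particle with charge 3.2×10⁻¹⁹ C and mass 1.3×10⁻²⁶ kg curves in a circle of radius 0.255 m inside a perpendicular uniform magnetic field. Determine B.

v = √(2|q|V/m) = √(2·3.2×10⁻¹⁹·5130/1.3×10⁻²⁶) ≈ 5.025×10⁵ m/s.
B = mv/(|q|r) = (1.3×10⁻²⁶)(5.025×10⁵)/((3.2×10⁻¹⁹)(0.255)) ≈ 0.0801 T.

B ≈ 0.0801 T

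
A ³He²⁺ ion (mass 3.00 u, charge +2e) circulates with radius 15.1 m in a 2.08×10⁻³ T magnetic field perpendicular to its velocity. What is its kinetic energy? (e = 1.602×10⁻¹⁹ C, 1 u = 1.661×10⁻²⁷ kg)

KE ≈ 6.34×10⁴ eV

v = |q|Br/m, then KE = ½mv² = (qBr)²/(2m).
v = (3.204×10⁻¹⁹)(2.08×10⁻³)(15.1)/4.983×10⁻²⁷ ≈ 2.019×10⁶ m/s.
KE = ½(4.983×10⁻²⁷)(2.019×10⁶)² ≈ 1.02×10⁻¹⁴ J = 6.34×10⁴ eV.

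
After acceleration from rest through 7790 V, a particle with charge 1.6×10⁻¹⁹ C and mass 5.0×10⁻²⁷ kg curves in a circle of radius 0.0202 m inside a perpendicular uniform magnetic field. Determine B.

B ≈ 1.09 T

v = √(2|q|V/m) = √(2·1.6×10⁻¹⁹·7790/5.0×10⁻²⁷) ≈ 7.061×10⁵ m/s.
B = mv/(|q|r) = (5.0×10⁻²⁷)(7.061×10⁵)/((1.6×10⁻¹⁹)(0.0202)) ≈ 1.09 T.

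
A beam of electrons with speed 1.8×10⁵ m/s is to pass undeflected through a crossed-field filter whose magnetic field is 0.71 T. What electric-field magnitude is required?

E = 1.3×10⁵ V/m

For straight-line motion qE = qvB, so E = vB.
E = 1.8×10⁵ × 0.71 = 1.3×10⁵ V/m.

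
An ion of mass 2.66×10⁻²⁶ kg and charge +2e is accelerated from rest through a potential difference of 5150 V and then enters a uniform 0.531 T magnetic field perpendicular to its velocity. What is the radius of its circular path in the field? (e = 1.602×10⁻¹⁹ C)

r ≈ 0.0551 m

Acceleration: |q|V = ½mv² ⇒ v = √(2|q|V/m) = √(2·3.204×10⁻¹⁹·5150/2.66×10⁻²⁶) ≈ 3.522×10⁵ m/s.
In the field: r = mv/(|q|B) = (2.66×10⁻²⁶)(3.522×10⁵)/((3.204×10⁻¹⁹)(0.531)) ≈ 0.0551 m.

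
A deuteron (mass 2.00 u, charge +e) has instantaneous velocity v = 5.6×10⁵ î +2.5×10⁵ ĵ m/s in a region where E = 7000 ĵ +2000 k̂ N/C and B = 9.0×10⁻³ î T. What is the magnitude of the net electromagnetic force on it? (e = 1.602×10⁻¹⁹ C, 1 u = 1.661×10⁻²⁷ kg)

|F| ≈ 1.12×10⁻¹⁵ N

v×B = (0, 0, -2250) N/C.
E + v×B = (0, 7000, -250) N/C.
F = q(E + v×B) = (1.602×10⁻¹⁹ C)·(0, 7000, -250) = (0, 1.12×10⁻¹⁵, -4.00×10⁻¹⁷) N.
|F| = 1.12×10⁻¹⁵ N.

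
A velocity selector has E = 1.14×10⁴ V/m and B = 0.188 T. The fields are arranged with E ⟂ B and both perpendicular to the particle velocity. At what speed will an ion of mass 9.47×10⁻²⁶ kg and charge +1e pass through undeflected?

Zero net Lorentz force requires |qE| = |q v×B|, i.e. E = vB.
v = E/B = 1.14×10⁴/0.188 = 6.06×10⁴ m/s.

v = 6.06×10⁴ m/s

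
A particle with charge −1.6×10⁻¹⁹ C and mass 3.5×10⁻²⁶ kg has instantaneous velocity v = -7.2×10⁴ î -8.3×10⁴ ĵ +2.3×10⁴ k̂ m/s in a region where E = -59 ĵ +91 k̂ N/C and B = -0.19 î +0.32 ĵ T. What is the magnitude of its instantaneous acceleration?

|a| ≈ 1.81×10¹¹ m/s²

v×B = (-7360, -4370, -3.88×10⁴) N/C.
E + v×B = (-7360, -4430, -3.87×10⁴) N/C.
F = q(E + v×B) = (−1.6×10⁻¹⁹ C)·(-7360, -4430, -3.87×10⁴) = (1.18×10⁻¹⁵, 7.09×10⁻¹⁶, 6.20×10⁻¹⁵) N.
|a| = |F|/m = 6.346×10⁻¹⁵/3.5×10⁻²⁶ ≈ 1.81×10¹¹ m/s².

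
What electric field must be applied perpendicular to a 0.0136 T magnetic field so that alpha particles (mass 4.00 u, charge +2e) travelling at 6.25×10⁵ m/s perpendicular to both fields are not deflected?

For straight-line motion qE = qvB, so E = vB.
E = 6.25×10⁵ × 0.0136 = 8500 V/m.

E = 8500 V/m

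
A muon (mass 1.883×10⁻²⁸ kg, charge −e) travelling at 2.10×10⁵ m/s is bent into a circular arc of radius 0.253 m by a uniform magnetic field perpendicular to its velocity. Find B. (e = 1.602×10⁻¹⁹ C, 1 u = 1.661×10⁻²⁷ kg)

B ≈ 9.76×10⁻⁴ T

From |q|vB = mv²/r, B = mv/(|q|r).
B = (1.883×10⁻²⁸)(2.10×10⁵)/((1.602×10⁻¹⁹)(0.253)) ≈ 9.76×10⁻⁴ T.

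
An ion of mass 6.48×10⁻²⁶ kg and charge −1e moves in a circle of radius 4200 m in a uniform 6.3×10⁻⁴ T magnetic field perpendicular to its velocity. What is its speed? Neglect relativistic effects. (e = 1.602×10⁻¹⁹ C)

From |q|vB = mv²/r, v = |q|Br/m.
v = (1.602×10⁻¹⁹)(6.3×10⁻⁴)(4200)/6.48×10⁻²⁶ ≈ 6.5×10⁶ m/s.

v ≈ 6.5×10⁶ m/s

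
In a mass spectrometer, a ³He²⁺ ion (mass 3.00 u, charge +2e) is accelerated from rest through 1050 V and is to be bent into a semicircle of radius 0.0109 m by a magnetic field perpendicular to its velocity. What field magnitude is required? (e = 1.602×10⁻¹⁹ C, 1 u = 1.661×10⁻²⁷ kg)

B ≈ 0.524 T

v = √(2|q|V/m) = √(2·3.204×10⁻¹⁹·1050/4.983×10⁻²⁷) ≈ 3.675×10⁵ m/s.
B = mv/(|q|r) = (4.983×10⁻²⁷)(3.675×10⁵)/((3.204×10⁻¹⁹)(0.0109)) ≈ 0.524 T.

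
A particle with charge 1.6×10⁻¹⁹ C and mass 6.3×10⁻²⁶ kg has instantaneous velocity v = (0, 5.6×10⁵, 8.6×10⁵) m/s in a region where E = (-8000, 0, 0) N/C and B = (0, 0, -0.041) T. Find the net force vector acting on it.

F ≈ (-4.95×10⁻¹⁵, 0, 0) N

v×B = (-2.30×10⁴, 0, 0) N/C.
E + v×B = (-3.10×10⁴, 0, 0) N/C.
F = q(E + v×B) = (1.6×10⁻¹⁹ C)·(-3.10×10⁴, 0, 0) = (-4.95×10⁻¹⁵, 0, 0) N.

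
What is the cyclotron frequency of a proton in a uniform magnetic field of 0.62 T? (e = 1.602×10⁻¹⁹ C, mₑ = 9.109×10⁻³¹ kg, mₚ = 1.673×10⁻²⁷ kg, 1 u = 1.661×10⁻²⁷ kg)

f = |q|B/(2πm).
f = (1.602×10⁻¹⁹)(0.62)/(2π·1.673×10⁻²⁷) ≈ 9.4×10⁶ Hz.

f ≈ 9.4×10⁶ Hz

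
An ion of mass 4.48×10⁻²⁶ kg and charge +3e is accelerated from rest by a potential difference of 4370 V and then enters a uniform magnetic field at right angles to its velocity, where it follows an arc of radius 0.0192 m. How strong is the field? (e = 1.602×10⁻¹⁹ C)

B ≈ 1.49 T

v = √(2|q|V/m) = √(2·4.806×10⁻¹⁹·4370/4.48×10⁻²⁶) ≈ 3.062×10⁵ m/s.
B = mv/(|q|r) = (4.48×10⁻²⁶)(3.062×10⁵)/((4.806×10⁻¹⁹)(0.0192)) ≈ 1.49 T.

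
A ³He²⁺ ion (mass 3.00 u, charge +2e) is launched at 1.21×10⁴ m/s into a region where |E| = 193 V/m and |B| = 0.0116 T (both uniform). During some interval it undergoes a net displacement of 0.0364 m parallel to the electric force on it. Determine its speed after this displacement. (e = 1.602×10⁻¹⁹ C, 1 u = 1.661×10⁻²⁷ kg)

B does no work; ΔKE = |q|E d.
½mv_f² = ½mv₀² + |q|Ed = ½(4.983×10⁻²⁷)(1.21×10⁴)² + (3.204×10⁻¹⁹)(193)(0.0364) ≈ 3.648×10⁻¹⁹ J + 2.251×10⁻¹⁸ J ≈ 2.616×10⁻¹⁸ J.
v_f = √(2·2.616×10⁻¹⁸/4.983×10⁻²⁷) ≈ 3.24×10⁴ m/s.

v_f ≈ 3.24×10⁴ m/s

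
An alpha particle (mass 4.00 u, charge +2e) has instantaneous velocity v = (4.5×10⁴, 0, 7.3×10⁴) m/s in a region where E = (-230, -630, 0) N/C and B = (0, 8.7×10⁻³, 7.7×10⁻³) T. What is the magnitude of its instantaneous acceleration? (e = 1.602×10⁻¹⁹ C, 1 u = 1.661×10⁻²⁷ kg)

|a| ≈ 6.57×10¹⁰ m/s²

v×B = (-635, -346, 392) N/C.
E + v×B = (-865, -976, 392) N/C.
F = q(E + v×B) = (3.204×10⁻¹⁹ C)·(-865, -976, 392) = (-2.77×10⁻¹⁶, -3.13×10⁻¹⁶, 1.25×10⁻¹⁶) N.
|a| = |F|/m = 4.364×10⁻¹⁶/6.644×10⁻²⁷ ≈ 6.57×10¹⁰ m/s².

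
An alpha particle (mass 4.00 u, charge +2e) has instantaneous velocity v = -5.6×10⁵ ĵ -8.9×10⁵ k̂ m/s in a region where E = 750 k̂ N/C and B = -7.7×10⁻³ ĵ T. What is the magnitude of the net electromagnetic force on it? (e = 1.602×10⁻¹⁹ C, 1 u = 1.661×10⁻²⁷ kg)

v×B = (-6850, 0, 0) N/C.
E + v×B = (-6850, 0, 750) N/C.
F = q(E + v×B) = (3.204×10⁻¹⁹ C)·(-6850, 0, 750) = (-2.20×10⁻¹⁵, 0, 2.40×10⁻¹⁶) N.
|F| = 2.21×10⁻¹⁵ N.

|F| ≈ 2.21×10⁻¹⁵ N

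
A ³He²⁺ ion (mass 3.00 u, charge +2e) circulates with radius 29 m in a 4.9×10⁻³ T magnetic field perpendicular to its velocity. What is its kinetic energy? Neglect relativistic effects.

KE ≈ 2.1×10⁻¹³ J

v = |q|Br/m, then KE = ½mv² = (qBr)²/(2m).
v = (3.204×10⁻¹⁹)(4.9×10⁻³)(29)/4.983×10⁻²⁷ ≈ 9.137×10⁶ m/s.
KE = ½(4.983×10⁻²⁷)(9.137×10⁶)² ≈ 2.1×10⁻¹³ J.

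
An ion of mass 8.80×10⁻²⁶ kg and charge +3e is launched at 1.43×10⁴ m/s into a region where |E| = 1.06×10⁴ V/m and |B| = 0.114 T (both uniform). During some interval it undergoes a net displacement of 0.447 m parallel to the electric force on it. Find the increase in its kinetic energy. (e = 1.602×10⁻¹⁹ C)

The magnetic force is always ⟂ v and does no work; only the electric force changes KE.
ΔKE = F_E · d = |q|E d = (4.806×10⁻¹⁹)(1.06×10⁴)(0.447) ≈ 2.28×10⁻¹⁵ J.

ΔKE ≈ 2.28×10⁻¹⁵ J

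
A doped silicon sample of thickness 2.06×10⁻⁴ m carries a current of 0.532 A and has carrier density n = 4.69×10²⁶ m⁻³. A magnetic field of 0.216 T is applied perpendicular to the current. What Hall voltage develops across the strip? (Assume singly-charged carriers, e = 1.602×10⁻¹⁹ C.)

V_H ≈ 7.42×10⁻⁶ V

V_H = IB/(n e t).
V_H = (0.532)(0.216)/((4.69×10²⁶)(1.602×10⁻¹⁹)(2.06×10⁻⁴)) ≈ 7.42×10⁻⁶ V.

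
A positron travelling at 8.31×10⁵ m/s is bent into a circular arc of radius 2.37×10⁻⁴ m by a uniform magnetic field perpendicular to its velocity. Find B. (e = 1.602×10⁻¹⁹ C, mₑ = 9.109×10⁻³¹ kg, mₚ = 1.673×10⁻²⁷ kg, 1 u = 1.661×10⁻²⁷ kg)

B ≈ 0.0199 T

From |q|vB = mv²/r, B = mv/(|q|r).
B = (9.109×10⁻³¹)(8.31×10⁵)/((1.602×10⁻¹⁹)(2.37×10⁻⁴)) ≈ 0.0199 T.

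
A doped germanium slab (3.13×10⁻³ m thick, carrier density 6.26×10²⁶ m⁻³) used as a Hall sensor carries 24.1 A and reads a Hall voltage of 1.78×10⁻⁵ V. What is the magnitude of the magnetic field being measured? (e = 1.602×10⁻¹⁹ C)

From V_H = IB/(n e t), B = V_H n e t / I.
B = (1.78×10⁻⁵)(6.26×10²⁶)(1.602×10⁻¹⁹)(3.13×10⁻³)/24.1 ≈ 0.232 T.

B ≈ 0.232 T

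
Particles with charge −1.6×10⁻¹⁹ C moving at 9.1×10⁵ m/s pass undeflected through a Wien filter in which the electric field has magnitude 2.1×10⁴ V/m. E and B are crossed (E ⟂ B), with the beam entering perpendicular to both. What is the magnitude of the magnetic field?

B = 0.023 T

Balance of forces in the selector: qE = qvB ⇒ B = E/v.
B = 2.1×10⁴/9.1×10⁵ = 0.023 T.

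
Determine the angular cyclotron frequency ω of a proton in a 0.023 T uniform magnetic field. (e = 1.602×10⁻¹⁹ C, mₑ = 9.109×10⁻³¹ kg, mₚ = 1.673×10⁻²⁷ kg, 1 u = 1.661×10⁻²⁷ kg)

ω = |q|B/m.
ω = (1.602×10⁻¹⁹)(0.023)/1.673×10⁻²⁷ ≈ 2.2×10⁶ rad/s.

ω ≈ 2.2×10⁶ rad/s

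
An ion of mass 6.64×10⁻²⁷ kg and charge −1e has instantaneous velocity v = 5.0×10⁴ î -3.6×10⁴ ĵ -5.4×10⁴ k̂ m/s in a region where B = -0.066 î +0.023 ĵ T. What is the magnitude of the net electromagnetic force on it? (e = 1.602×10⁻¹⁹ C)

|F| ≈ 6.36×10⁻¹⁶ N

v×B = (1240, 3560, -1230) N/C.
F = q v×B = (−1.602×10⁻¹⁹ C)·(1240, 3560, -1230) = (-1.99×10⁻¹⁶, -5.71×10⁻¹⁶, 1.96×10⁻¹⁶) N.
|F| = 6.36×10⁻¹⁶ N.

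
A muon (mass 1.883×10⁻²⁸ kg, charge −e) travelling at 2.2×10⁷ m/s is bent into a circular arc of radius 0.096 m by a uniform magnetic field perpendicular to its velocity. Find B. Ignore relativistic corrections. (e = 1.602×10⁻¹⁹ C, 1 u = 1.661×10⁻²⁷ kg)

From |q|vB = mv²/r, B = mv/(|q|r).
B = (1.883×10⁻²⁸)(2.2×10⁷)/((1.602×10⁻¹⁹)(0.096)) ≈ 0.27 T.

B ≈ 0.27 T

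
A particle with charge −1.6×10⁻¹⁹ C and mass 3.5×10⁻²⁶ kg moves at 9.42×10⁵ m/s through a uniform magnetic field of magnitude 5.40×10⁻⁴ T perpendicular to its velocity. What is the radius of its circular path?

The magnetic force provides the centripetal force: |q|vB = mv²/r.
r = mv/(|q|B) = (3.5×10⁻²⁶)(9.42×10⁵)/((1.6×10⁻¹⁹)(5.40×10⁻⁴)) ≈ 382 m.

r ≈ 382 m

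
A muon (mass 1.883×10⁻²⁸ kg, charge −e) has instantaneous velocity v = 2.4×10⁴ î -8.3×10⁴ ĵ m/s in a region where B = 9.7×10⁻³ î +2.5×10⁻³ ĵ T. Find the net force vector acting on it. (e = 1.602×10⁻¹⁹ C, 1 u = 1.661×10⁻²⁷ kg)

F ≈ (0, 0, -1.39×10⁻¹⁶) N

v×B = (0, 0, 865) N/C.
F = q v×B = (−1.602×10⁻¹⁹ C)·(0, 0, 865) = (0, 0, -1.39×10⁻¹⁶) N.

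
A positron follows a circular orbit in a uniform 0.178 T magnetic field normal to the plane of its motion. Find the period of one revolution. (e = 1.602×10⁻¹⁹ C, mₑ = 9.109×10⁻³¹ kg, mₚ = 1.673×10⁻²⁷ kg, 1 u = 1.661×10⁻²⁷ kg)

The cyclotron period depends only on m, q, B: T = 2πm/(|q|B).
T = 2π(9.109×10⁻³¹)/((1.602×10⁻¹⁹)(0.178)) ≈ 2.01×10⁻¹⁰ s.

T ≈ 2.01×10⁻¹⁰ s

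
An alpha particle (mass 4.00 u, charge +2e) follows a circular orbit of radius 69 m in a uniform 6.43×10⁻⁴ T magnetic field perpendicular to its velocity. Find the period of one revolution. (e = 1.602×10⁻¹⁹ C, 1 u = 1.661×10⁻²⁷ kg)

T ≈ 2.03×10⁻⁴ s

The cyclotron period depends only on m, q, B: T = 2πm/(|q|B).
T = 2π(6.644×10⁻²⁷)/((3.204×10⁻¹⁹)(6.43×10⁻⁴)) ≈ 2.03×10⁻⁴ s.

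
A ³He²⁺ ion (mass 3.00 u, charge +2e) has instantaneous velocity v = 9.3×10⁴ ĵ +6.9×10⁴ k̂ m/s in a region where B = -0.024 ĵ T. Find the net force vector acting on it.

F ≈ (5.31×10⁻¹⁶, 0, 0) N

v×B = (1660, 0, 0) N/C.
F = q v×B = (3.204×10⁻¹⁹ C)·(1660, 0, 0) = (5.31×10⁻¹⁶, 0, 0) N.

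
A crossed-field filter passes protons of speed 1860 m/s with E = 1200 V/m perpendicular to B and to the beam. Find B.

B = 0.645 T

Balance of forces in the selector: qE = qvB ⇒ B = E/v.
B = 1200/1860 = 0.645 T.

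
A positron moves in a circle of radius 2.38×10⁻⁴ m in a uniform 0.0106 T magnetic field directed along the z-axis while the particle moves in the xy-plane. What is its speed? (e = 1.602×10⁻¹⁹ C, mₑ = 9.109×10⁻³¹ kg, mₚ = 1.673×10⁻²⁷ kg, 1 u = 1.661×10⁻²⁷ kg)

v ≈ 4.44×10⁵ m/s

From |q|vB = mv²/r, v = |q|Br/m.
v = (1.602×10⁻¹⁹)(0.0106)(2.38×10⁻⁴)/9.109×10⁻³¹ ≈ 4.44×10⁵ m/s.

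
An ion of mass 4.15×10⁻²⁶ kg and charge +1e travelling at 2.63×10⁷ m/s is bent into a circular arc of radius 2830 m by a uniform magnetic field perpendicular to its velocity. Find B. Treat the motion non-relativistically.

From |q|vB = mv²/r, B = mv/(|q|r).
B = (4.15×10⁻²⁶)(2.63×10⁷)/((1.602×10⁻¹⁹)(2830)) ≈ 2.41×10⁻³ T.

B ≈ 2.41×10⁻³ T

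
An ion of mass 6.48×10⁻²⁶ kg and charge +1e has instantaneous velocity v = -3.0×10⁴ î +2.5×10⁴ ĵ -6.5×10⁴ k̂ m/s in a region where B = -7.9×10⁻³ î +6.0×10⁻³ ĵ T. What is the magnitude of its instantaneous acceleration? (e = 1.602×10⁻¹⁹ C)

|a| ≈ 1.59×10⁹ m/s²

v×B = (390, 514, 17.5) N/C.
F = q v×B = (1.602×10⁻¹⁹ C)·(390, 514, 17.5) = (6.25×10⁻¹⁷, 8.23×10⁻¹⁷, 2.80×10⁻¹⁸) N.
|a| = |F|/m = 1.033×10⁻¹⁶/6.48×10⁻²⁶ ≈ 1.59×10⁹ m/s².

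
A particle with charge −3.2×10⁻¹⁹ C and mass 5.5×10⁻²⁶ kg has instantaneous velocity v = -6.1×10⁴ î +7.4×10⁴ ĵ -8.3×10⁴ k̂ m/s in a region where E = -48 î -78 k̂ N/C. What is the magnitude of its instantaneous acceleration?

|a| ≈ 5.33×10⁸ m/s²

Only an electric field acts, so F = qE = (−3.2×10⁻¹⁹ C)·(-48.0, 0, -78.0) = (1.54×10⁻¹⁷, 0, 2.50×10⁻¹⁷) N.
|a| = |F|/m = 2.931×10⁻¹⁷/5.5×10⁻²⁶ ≈ 5.33×10⁸ m/s².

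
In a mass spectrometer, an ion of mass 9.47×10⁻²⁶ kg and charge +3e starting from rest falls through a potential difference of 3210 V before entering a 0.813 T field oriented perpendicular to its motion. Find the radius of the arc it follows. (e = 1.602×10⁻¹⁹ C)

r ≈ 0.0437 m

Acceleration: |q|V = ½mv² ⇒ v = √(2|q|V/m) = √(2·4.806×10⁻¹⁹·3210/9.47×10⁻²⁶) ≈ 1.805×10⁵ m/s.
In the field: r = mv/(|q|B) = (9.47×10⁻²⁶)(1.805×10⁵)/((4.806×10⁻¹⁹)(0.813)) ≈ 0.0437 m.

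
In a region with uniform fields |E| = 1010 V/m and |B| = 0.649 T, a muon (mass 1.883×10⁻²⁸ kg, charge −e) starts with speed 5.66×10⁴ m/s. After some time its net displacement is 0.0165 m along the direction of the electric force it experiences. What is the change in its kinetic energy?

The magnetic force is always ⟂ v and does no work; only the electric force changes KE.
ΔKE = F_E · d = |q|E d = (1.602×10⁻¹⁹)(1010)(0.0165) ≈ 2.67×10⁻¹⁸ J.

ΔKE ≈ 2.67×10⁻¹⁸ J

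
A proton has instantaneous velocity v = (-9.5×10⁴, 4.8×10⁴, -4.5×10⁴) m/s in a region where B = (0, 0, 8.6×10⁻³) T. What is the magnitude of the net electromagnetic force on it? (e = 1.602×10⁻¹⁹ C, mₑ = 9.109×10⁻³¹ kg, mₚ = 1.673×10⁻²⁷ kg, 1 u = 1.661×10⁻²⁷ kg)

|F| ≈ 1.47×10⁻¹⁶ N

v×B = (413, 817, 0) N/C.
F = q v×B = (1.602×10⁻¹⁹ C)·(413, 817, 0) = (6.61×10⁻¹⁷, 1.31×10⁻¹⁶, 0) N.
|F| = 1.47×10⁻¹⁶ N.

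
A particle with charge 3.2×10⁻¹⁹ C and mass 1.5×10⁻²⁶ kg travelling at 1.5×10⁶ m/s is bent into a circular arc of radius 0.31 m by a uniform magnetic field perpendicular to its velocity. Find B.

From |q|vB = mv²/r, B = mv/(|q|r).
B = (1.5×10⁻²⁶)(1.5×10⁶)/((3.2×10⁻¹⁹)(0.31)) ≈ 0.23 T.

B ≈ 0.23 T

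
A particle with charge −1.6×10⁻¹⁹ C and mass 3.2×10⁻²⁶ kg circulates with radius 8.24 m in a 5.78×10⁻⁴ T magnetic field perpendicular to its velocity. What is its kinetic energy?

v = |q|Br/m, then KE = ½mv² = (qBr)²/(2m).
v = (1.6×10⁻¹⁹)(5.78×10⁻⁴)(8.24)/3.2×10⁻²⁶ ≈ 2.381×10⁴ m/s.
KE = ½(3.2×10⁻²⁶)(2.381×10⁴)² ≈ 9.07×10⁻¹⁸ J.

KE ≈ 9.07×10⁻¹⁸ J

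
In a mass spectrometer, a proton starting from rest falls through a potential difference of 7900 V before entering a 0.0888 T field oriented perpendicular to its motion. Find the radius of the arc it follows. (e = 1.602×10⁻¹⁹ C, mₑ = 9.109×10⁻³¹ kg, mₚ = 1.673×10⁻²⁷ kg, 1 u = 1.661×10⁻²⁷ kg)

Acceleration: |q|V = ½mv² ⇒ v = √(2|q|V/m) = √(2·1.602×10⁻¹⁹·7900/1.673×10⁻²⁷) ≈ 1.230×10⁶ m/s.
In the field: r = mv/(|q|B) = (1.673×10⁻²⁷)(1.230×10⁶)/((1.602×10⁻¹⁹)(0.0888)) ≈ 0.145 m.

r ≈ 0.145 m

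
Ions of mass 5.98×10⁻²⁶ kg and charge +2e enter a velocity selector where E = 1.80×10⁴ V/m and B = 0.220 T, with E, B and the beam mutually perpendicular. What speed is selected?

v = 8.18×10⁴ m/s

Zero net Lorentz force requires |qE| = |q v×B|, i.e. E = vB.
v = E/B = 1.80×10⁴/0.220 = 8.18×10⁴ m/s.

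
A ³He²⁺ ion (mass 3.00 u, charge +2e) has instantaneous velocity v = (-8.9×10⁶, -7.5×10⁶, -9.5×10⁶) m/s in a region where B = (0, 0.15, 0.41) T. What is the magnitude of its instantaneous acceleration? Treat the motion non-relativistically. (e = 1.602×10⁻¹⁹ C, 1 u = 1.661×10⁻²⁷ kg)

|a| ≈ 2.71×10¹⁴ m/s²

v×B = (-1.65×10⁶, 3.65×10⁶, -1.34×10⁶) N/C.
F = q v×B = (3.204×10⁻¹⁹ C)·(-1.65×10⁶, 3.65×10⁶, -1.34×10⁶) = (-5.29×10⁻¹³, 1.17×10⁻¹², -4.28×10⁻¹³) N.
|a| = |F|/m = 1.353×10⁻¹²/4.983×10⁻²⁷ ≈ 2.71×10¹⁴ m/s².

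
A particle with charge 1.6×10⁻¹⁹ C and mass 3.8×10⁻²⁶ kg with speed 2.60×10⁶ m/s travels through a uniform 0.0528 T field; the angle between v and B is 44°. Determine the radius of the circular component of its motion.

v⊥ = v sinθ = 2.60×10⁶·sin44° ≈ 1.806×10⁶ m/s.
r = m v⊥/(|q|B) = (3.8×10⁻²⁶)(1.806×10⁶)/((1.6×10⁻¹⁹)(0.0528)) ≈ 8.12 m.

r ≈ 8.12 m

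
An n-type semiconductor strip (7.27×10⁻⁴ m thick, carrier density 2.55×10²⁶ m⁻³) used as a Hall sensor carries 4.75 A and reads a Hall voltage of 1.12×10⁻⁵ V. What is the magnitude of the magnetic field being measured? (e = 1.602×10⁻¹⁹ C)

From V_H = IB/(n e t), B = V_H n e t / I.
B = (1.12×10⁻⁵)(2.55×10²⁶)(1.602×10⁻¹⁹)(7.27×10⁻⁴)/4.75 ≈ 0.0700 T.

B ≈ 0.0700 T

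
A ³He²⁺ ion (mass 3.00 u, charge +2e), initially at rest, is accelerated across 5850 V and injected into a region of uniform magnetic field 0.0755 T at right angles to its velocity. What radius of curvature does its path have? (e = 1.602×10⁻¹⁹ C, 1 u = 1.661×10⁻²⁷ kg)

Acceleration: |q|V = ½mv² ⇒ v = √(2|q|V/m) = √(2·3.204×10⁻¹⁹·5850/4.983×10⁻²⁷) ≈ 8.673×10⁵ m/s.
In the field: r = mv/(|q|B) = (4.983×10⁻²⁷)(8.673×10⁵)/((3.204×10⁻¹⁹)(0.0755)) ≈ 0.179 m.

r ≈ 0.179 m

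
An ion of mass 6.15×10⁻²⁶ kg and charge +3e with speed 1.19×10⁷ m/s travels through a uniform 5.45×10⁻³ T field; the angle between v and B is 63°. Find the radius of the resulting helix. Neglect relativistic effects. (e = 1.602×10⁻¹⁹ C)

v⊥ = v sinθ = 1.19×10⁷·sin63° ≈ 1.060×10⁷ m/s.
r = m v⊥/(|q|B) = (6.15×10⁻²⁶)(1.060×10⁷)/((4.806×10⁻¹⁹)(5.45×10⁻³)) ≈ 249 m.

r ≈ 249 m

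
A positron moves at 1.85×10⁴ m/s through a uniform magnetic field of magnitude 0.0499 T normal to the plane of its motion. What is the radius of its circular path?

r ≈ 2.11×10⁻⁶ m

The magnetic force provides the centripetal force: |q|vB = mv²/r.
r = mv/(|q|B) = (9.109×10⁻³¹)(1.85×10⁴)/((1.602×10⁻¹⁹)(0.0499)) ≈ 2.11×10⁻⁶ m.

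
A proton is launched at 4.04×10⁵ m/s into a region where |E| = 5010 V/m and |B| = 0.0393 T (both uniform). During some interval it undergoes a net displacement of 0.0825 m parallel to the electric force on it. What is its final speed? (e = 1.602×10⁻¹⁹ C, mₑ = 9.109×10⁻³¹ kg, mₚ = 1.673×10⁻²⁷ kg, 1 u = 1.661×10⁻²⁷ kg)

B does no work; ΔKE = |q|E d.
½mv_f² = ½mv₀² + |q|Ed = ½(1.673×10⁻²⁷)(4.04×10⁵)² + (1.602×10⁻¹⁹)(5010)(0.0825) ≈ 1.365×10⁻¹⁶ J + 6.621×10⁻¹⁷ J ≈ 2.027×10⁻¹⁶ J.
v_f = √(2·2.027×10⁻¹⁶/1.673×10⁻²⁷) ≈ 4.92×10⁵ m/s.

v_f ≈ 4.92×10⁵ m/s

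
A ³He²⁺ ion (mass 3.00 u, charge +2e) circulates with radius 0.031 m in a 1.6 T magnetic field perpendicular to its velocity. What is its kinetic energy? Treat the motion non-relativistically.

KE ≈ 1.6×10⁵ eV

v = |q|Br/m, then KE = ½mv² = (qBr)²/(2m).
v = (3.204×10⁻¹⁹)(1.6)(0.031)/4.983×10⁻²⁷ ≈ 3.189×10⁶ m/s.
KE = ½(4.983×10⁻²⁷)(3.189×10⁶)² ≈ 2.5×10⁻¹⁴ J = 1.6×10⁵ eV.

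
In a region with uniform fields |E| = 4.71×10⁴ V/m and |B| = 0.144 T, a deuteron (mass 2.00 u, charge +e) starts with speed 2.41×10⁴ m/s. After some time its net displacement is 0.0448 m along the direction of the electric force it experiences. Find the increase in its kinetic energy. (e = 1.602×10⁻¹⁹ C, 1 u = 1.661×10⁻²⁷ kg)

The magnetic force is always ⟂ v and does no work; only the electric force changes KE.
ΔKE = F_E · d = |q|E d = (1.602×10⁻¹⁹)(4.71×10⁴)(0.0448) ≈ 3.38×10⁻¹⁶ J.

ΔKE ≈ 3.38×10⁻¹⁶ J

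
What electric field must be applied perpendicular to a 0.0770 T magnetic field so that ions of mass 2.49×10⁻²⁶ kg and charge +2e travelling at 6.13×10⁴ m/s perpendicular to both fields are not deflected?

For straight-line motion qE = qvB, so E = vB.
E = 6.13×10⁴ × 0.0770 = 4720 V/m.

E = 4720 V/m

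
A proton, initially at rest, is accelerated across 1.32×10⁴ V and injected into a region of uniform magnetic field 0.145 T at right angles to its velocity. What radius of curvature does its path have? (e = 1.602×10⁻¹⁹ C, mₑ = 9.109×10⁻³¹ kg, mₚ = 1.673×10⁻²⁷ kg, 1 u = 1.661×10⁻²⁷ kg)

r ≈ 0.115 m

Acceleration: |q|V = ½mv² ⇒ v = √(2|q|V/m) = √(2·1.602×10⁻¹⁹·1.32×10⁴/1.673×10⁻²⁷) ≈ 1.590×10⁶ m/s.
In the field: r = mv/(|q|B) = (1.673×10⁻²⁷)(1.590×10⁶)/((1.602×10⁻¹⁹)(0.145)) ≈ 0.115 m.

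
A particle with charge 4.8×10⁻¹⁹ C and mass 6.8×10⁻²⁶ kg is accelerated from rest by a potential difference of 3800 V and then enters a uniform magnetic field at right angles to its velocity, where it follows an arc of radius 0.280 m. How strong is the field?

B ≈ 0.117 T

v = √(2|q|V/m) = √(2·4.8×10⁻¹⁹·3800/6.8×10⁻²⁶) ≈ 2.316×10⁵ m/s.
B = mv/(|q|r) = (6.8×10⁻²⁶)(2.316×10⁵)/((4.8×10⁻¹⁹)(0.280)) ≈ 0.117 T.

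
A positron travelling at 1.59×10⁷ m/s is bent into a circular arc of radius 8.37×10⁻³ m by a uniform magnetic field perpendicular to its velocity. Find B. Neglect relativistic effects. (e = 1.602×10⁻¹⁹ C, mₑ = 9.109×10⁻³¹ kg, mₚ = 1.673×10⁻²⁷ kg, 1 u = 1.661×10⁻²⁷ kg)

From |q|vB = mv²/r, B = mv/(|q|r).
B = (9.109×10⁻³¹)(1.59×10⁷)/((1.602×10⁻¹⁹)(8.37×10⁻³)) ≈ 0.0108 T.

B ≈ 0.0108 T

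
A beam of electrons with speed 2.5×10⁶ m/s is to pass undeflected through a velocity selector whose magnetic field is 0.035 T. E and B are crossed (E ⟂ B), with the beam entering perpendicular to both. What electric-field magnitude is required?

E = 8.8×10⁴ V/m

For straight-line motion qE = qvB, so E = vB.
E = 2.5×10⁶ × 0.035 = 8.8×10⁴ V/m.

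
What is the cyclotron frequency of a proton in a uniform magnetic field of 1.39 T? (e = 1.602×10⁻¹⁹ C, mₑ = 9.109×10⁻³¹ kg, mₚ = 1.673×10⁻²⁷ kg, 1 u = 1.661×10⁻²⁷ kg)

f ≈ 2.12×10⁷ Hz

f = |q|B/(2πm).
f = (1.602×10⁻¹⁹)(1.39)/(2π·1.673×10⁻²⁷) ≈ 2.12×10⁷ Hz.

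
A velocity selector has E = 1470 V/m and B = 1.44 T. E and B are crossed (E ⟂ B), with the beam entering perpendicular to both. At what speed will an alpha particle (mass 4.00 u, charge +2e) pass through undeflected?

For undeflected motion the electric and magnetic forces balance: qE = qvB.
v = E/B = 1470/1.44 = 1020 m/s.

v = 1020 m/s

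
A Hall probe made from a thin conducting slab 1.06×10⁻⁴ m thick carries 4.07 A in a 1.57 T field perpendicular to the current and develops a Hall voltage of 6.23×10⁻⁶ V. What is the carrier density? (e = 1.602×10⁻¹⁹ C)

From V_H = IB/(n e t), n = IB/(V_H e t).
n = (4.07)(1.57)/((6.23×10⁻⁶)(1.602×10⁻¹⁹)(1.06×10⁻⁴)) ≈ 6.04×10²⁸ m⁻³.

n ≈ 6.04×10²⁸ m⁻³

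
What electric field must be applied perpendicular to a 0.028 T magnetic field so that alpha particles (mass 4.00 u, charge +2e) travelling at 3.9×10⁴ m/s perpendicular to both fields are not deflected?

For straight-line motion qE = qvB, so E = vB.
E = 3.9×10⁴ × 0.028 = 1100 V/m.

E = 1100 V/m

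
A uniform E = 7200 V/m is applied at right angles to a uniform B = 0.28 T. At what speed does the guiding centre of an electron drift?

The E×B drift speed is v_d = E/B.
v_d = 7200/0.28 = 2.6×10⁴ m/s.

v_d ≈ 2.6×10⁴ m/s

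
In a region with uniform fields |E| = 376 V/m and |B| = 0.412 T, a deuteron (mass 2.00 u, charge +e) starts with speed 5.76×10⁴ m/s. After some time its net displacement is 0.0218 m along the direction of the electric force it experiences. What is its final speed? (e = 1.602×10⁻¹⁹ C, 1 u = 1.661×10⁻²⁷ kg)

v_f ≈ 6.41×10⁴ m/s

B does no work; ΔKE = |q|E d.
½mv_f² = ½mv₀² + |q|Ed = ½(3.322×10⁻²⁷)(5.76×10⁴)² + (1.602×10⁻¹⁹)(376)(0.0218) ≈ 5.511×10⁻¹⁸ J + 1.313×10⁻¹⁸ J ≈ 6.824×10⁻¹⁸ J.
v_f = √(2·6.824×10⁻¹⁸/3.322×10⁻²⁷) ≈ 6.41×10⁴ m/s.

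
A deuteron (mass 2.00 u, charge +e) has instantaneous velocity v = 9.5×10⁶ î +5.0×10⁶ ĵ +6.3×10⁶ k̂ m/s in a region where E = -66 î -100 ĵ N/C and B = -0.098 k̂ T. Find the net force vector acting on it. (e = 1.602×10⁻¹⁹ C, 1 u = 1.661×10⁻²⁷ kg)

v×B = (-4.90×10⁵, 9.31×10⁵, 0) N/C.
E + v×B = (-4.90×10⁵, 9.31×10⁵, 0) N/C.
F = q(E + v×B) = (1.602×10⁻¹⁹ C)·(-4.90×10⁵, 9.31×10⁵, 0) = (-7.85×10⁻¹⁴, 1.49×10⁻¹³, 0) N.

F ≈ (-7.85×10⁻¹⁴, 1.49×10⁻¹³, 0) N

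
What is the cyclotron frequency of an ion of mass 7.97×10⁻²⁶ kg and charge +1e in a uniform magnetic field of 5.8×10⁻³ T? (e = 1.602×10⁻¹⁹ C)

f ≈ 1900 Hz

f = |q|B/(2πm).
f = (1.602×10⁻¹⁹)(5.8×10⁻³)/(2π·7.97×10⁻²⁶) ≈ 1900 Hz.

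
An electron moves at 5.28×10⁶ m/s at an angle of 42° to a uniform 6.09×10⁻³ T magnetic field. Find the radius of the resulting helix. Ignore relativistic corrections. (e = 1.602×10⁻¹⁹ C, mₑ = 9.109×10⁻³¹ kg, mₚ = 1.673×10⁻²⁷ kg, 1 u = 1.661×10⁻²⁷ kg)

r ≈ 3.30×10⁻³ m

v⊥ = v sinθ = 5.28×10⁶·sin42° ≈ 3.533×10⁶ m/s.
r = m v⊥/(|q|B) = (9.109×10⁻³¹)(3.533×10⁶)/((1.602×10⁻¹⁹)(6.09×10⁻³)) ≈ 3.30×10⁻³ m.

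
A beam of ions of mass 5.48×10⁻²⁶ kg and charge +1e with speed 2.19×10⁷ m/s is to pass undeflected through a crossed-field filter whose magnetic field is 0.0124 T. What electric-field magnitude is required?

E = 2.72×10⁵ V/m

For straight-line motion qE = qvB, so E = vB.
E = 2.19×10⁷ × 0.0124 = 2.72×10⁵ V/m.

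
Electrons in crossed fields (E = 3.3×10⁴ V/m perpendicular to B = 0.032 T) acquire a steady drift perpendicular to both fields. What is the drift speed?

v_d ≈ 1.0×10⁶ m/s

In crossed fields the guiding centre drifts at v_d = |E×B|/B² = E/B, independent of charge and mass.
v_d = 3.3×10⁴/0.032 = 1.0×10⁶ m/s.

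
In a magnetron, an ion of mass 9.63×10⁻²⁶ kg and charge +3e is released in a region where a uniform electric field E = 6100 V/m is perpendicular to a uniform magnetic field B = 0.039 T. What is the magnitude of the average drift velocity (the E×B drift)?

The E×B drift speed is v_d = E/B.
v_d = 6100/0.039 = 1.6×10⁵ m/s.

v_d ≈ 1.6×10⁵ m/s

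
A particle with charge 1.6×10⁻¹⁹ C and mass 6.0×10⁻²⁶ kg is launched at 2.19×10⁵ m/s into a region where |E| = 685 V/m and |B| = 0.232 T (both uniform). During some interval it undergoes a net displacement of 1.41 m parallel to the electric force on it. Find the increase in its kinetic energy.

The magnetic force is always ⟂ v and does no work; only the electric force changes KE.
ΔKE = F_E · d = |q|E d = (1.6×10⁻¹⁹)(685)(1.41) ≈ 1.55×10⁻¹⁶ J.

ΔKE ≈ 1.55×10⁻¹⁶ J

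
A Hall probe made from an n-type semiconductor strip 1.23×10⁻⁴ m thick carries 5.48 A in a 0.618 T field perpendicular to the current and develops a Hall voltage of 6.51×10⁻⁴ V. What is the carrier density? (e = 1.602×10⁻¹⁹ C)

From V_H = IB/(n e t), n = IB/(V_H e t).
n = (5.48)(0.618)/((6.51×10⁻⁴)(1.602×10⁻¹⁹)(1.23×10⁻⁴)) ≈ 2.64×10²⁶ m⁻³.

n ≈ 2.64×10²⁶ m⁻³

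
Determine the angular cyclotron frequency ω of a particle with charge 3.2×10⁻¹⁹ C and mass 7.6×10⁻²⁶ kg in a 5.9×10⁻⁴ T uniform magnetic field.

ω ≈ 2500 rad/s

ω = |q|B/m.
ω = (3.2×10⁻¹⁹)(5.9×10⁻⁴)/7.6×10⁻²⁶ ≈ 2500 rad/s.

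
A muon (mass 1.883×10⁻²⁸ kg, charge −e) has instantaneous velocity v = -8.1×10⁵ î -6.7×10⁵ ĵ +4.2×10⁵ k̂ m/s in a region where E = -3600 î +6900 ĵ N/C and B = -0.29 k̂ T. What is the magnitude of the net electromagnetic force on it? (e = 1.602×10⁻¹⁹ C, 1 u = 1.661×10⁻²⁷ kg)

v×B = (1.94×10⁵, -2.35×10⁵, 0) N/C.
E + v×B = (1.91×10⁵, -2.28×10⁵, 0) N/C.
F = q(E + v×B) = (−1.602×10⁻¹⁹ C)·(1.91×10⁵, -2.28×10⁵, 0) = (-3.06×10⁻¹⁴, 3.65×10⁻¹⁴, 0) N.
|F| = 4.76×10⁻¹⁴ N.

|F| ≈ 4.76×10⁻¹⁴ N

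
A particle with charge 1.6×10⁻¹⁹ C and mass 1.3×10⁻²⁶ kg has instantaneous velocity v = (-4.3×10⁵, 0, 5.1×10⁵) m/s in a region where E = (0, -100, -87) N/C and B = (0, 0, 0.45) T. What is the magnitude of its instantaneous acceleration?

|a| ≈ 2.38×10¹² m/s²

v×B = (0, 1.94×10⁵, 0) N/C.
E + v×B = (0, 1.93×10⁵, -87.0) N/C.
F = q(E + v×B) = (1.6×10⁻¹⁹ C)·(0, 1.93×10⁵, -87.0) = (0, 3.09×10⁻¹⁴, -1.39×10⁻¹⁷) N.
|a| = |F|/m = 3.094×10⁻¹⁴/1.3×10⁻²⁶ ≈ 2.38×10¹² m/s².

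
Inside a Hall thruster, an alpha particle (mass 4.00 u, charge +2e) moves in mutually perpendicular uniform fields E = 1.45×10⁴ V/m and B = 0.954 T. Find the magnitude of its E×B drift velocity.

The E×B drift speed is v_d = E/B.
v_d = 1.45×10⁴/0.954 = 1.52×10⁴ m/s.

v_d ≈ 1.52×10⁴ m/s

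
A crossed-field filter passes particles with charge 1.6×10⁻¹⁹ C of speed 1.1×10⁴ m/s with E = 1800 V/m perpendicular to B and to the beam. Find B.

B = 0.16 T

Balance of forces in the selector: qE = qvB ⇒ B = E/v.
B = 1800/1.1×10⁴ = 0.16 T.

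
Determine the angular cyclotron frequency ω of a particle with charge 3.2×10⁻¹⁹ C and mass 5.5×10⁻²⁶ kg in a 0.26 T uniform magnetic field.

ω = |q|B/m.
ω = (3.2×10⁻¹⁹)(0.26)/5.5×10⁻²⁶ ≈ 1.5×10⁶ rad/s.

ω ≈ 1.5×10⁶ rad/s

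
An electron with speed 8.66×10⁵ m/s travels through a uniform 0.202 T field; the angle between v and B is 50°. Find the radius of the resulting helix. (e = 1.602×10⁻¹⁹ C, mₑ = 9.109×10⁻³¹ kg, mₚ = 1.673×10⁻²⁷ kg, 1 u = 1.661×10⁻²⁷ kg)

v⊥ = v sinθ = 8.66×10⁵·sin50° ≈ 6.634×10⁵ m/s.
r = m v⊥/(|q|B) = (9.109×10⁻³¹)(6.634×10⁵)/((1.602×10⁻¹⁹)(0.202)) ≈ 1.87×10⁻⁵ m.

r ≈ 1.87×10⁻⁵ m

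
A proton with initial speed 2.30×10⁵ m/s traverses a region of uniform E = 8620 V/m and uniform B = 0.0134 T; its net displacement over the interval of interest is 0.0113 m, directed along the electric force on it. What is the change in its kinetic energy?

The magnetic force is always ⟂ v and does no work; only the electric force changes KE.
ΔKE = F_E · d = |q|E d = (1.602×10⁻¹⁹)(8620)(0.0113) ≈ 1.56×10⁻¹⁷ J.

ΔKE ≈ 1.56×10⁻¹⁷ J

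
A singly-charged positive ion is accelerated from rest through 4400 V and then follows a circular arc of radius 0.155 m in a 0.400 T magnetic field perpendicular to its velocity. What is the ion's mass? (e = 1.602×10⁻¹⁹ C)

Combine |q|V = ½mv² and r = mv/(|q|B): eliminate v to get m = qB²r²/(2V).
m = (1.602×10⁻¹⁹)(0.400)²(0.155)²/(2·4400) ≈ 7.00×10⁻²⁶ kg.

m ≈ 7.00×10⁻²⁶ kg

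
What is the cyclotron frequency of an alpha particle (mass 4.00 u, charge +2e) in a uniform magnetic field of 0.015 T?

f = |q|B/(2πm).
f = (3.204×10⁻¹⁹)(0.015)/(2π·6.644×10⁻²⁷) ≈ 1.2×10⁵ Hz.

f ≈ 1.2×10⁵ Hz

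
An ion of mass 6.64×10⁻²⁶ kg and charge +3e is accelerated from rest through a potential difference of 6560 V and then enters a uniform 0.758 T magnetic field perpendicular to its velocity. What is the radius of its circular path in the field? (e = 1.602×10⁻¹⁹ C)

Acceleration: |q|V = ½mv² ⇒ v = √(2|q|V/m) = √(2·4.806×10⁻¹⁹·6560/6.64×10⁻²⁶) ≈ 3.082×10⁵ m/s.
In the field: r = mv/(|q|B) = (6.64×10⁻²⁶)(3.082×10⁵)/((4.806×10⁻¹⁹)(0.758)) ≈ 0.0562 m.

r ≈ 0.0562 m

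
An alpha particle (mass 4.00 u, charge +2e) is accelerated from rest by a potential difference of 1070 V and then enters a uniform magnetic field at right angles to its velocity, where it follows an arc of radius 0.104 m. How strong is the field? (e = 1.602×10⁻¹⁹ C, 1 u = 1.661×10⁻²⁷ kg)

B ≈ 0.0641 T

v = √(2|q|V/m) = √(2·3.204×10⁻¹⁹·1070/6.644×10⁻²⁷) ≈ 3.212×10⁵ m/s.
B = mv/(|q|r) = (6.644×10⁻²⁷)(3.212×10⁵)/((3.204×10⁻¹⁹)(0.104)) ≈ 0.0641 T.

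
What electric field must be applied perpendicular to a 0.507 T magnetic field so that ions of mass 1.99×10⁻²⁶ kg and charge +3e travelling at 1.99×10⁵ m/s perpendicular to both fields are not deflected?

E = 1.01×10⁵ V/m

For straight-line motion qE = qvB, so E = vB.
E = 1.99×10⁵ × 0.507 = 1.01×10⁵ V/m.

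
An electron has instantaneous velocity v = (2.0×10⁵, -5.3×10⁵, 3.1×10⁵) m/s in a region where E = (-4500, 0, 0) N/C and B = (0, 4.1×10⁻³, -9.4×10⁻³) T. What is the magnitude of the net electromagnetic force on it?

v×B = (3710, 1880, 820) N/C.
E + v×B = (-789, 1880, 820) N/C.
F = q(E + v×B) = (−1.602×10⁻¹⁹ C)·(-789, 1880, 820) = (1.26×10⁻¹⁶, -3.01×10⁻¹⁶, -1.31×10⁻¹⁶) N.
|F| = 3.52×10⁻¹⁶ N.

|F| ≈ 3.52×10⁻¹⁶ N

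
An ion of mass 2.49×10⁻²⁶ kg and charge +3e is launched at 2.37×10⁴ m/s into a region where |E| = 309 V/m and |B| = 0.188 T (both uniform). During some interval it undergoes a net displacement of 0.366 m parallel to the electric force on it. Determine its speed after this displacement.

B does no work; ΔKE = |q|E d.
½mv_f² = ½mv₀² + |q|Ed = ½(2.49×10⁻²⁶)(2.37×10⁴)² + (4.806×10⁻¹⁹)(309)(0.366) ≈ 6.993×10⁻¹⁸ J + 5.435×10⁻¹⁷ J ≈ 6.135×10⁻¹⁷ J.
v_f = √(2·6.135×10⁻¹⁷/2.49×10⁻²⁶) ≈ 7.02×10⁴ m/s.

v_f ≈ 7.02×10⁴ m/s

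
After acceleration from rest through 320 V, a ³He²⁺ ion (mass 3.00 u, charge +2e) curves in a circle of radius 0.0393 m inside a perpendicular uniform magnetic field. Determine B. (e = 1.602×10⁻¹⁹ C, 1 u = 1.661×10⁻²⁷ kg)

v = √(2|q|V/m) = √(2·3.204×10⁻¹⁹·320/4.983×10⁻²⁷) ≈ 2.029×10⁵ m/s.
B = mv/(|q|r) = (4.983×10⁻²⁷)(2.029×10⁵)/((3.204×10⁻¹⁹)(0.0393)) ≈ 0.0803 T.

B ≈ 0.0803 T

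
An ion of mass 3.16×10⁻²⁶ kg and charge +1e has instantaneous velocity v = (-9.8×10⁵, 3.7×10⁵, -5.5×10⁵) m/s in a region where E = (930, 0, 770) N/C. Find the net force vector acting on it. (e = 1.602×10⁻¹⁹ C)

F ≈ (1.49×10⁻¹⁶, 0, 1.23×10⁻¹⁶) N

Only an electric field acts, so F = qE = (1.602×10⁻¹⁹ C)·(930, 0, 770) = (1.49×10⁻¹⁶, 0, 1.23×10⁻¹⁶) N.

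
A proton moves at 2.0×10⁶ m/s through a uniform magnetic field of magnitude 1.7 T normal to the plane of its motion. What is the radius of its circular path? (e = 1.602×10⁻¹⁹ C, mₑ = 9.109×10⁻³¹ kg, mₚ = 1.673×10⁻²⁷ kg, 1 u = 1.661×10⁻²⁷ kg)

r ≈ 0.012 m

The magnetic force provides the centripetal force: |q|vB = mv²/r.
r = mv/(|q|B) = (1.673×10⁻²⁷)(2.0×10⁶)/((1.602×10⁻¹⁹)(1.7)) ≈ 0.012 m.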